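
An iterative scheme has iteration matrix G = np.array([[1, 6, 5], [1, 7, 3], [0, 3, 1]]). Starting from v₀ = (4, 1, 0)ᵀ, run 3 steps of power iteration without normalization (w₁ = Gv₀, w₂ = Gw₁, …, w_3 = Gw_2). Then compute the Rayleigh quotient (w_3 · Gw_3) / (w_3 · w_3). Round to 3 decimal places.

w1 = Gv₀ = (10, 11, 3)
w2 = Gw1 = (91, 96, 36)
w3 = Gw2 = (847, 871, 324)
Gw3 = (7693, 7916, 2937)
w3·Gw3 = 847·7693 + 871·7916 + 324·2937 = 14362395; w3·w3 = 847·847 + 871·871 + 324·324 = 1581026
λ ≈ 14362395/1581026 = 9.084

λ ≈ 9.084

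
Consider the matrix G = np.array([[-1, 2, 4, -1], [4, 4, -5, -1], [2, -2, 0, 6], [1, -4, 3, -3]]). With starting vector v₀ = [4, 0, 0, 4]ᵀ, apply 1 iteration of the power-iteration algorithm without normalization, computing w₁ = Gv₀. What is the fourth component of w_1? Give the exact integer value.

w1 = Gv₀ = (-8, 12, 32, -8)
The requested component of w1 is -8.

-8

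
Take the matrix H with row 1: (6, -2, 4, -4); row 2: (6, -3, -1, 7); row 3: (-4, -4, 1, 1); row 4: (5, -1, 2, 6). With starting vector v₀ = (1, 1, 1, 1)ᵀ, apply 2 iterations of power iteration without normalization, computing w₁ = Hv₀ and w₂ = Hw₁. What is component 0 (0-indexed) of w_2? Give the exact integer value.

w1 = Hv₀ = (6·1 + (-2)·1 + 4·1 + (-4)·1; 6·1 + (-3)·1 + (-1)·1 + 7·1; (-4)·1 + (-4)·1 + 1·1 + 1·1; 5·1 + (-1)·1 + 2·1 + 6·1) = (4, 9, -6, 12)
w2 = Hw1 = (6·4 + (-2)·9 + 4·(-6) + (-4)·12; 6·4 + (-3)·9 + (-1)·(-6) + 7·12; (-4)·4 + (-4)·9 + 1·(-6) + 1·12; 5·4 + (-1)·9 + 2·(-6) + 6·12) = (-66, 87, -46, 71)
The requested component of w2 is -66.

-66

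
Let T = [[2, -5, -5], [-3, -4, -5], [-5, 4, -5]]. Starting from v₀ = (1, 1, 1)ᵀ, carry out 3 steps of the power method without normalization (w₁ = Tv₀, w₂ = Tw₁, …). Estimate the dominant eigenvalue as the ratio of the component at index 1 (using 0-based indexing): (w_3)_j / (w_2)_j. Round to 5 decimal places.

λ ≈ -7.25490

w1 = Tv₀ = (2·1 + (-5)·1 + (-5)·1; (-3)·1 + (-4)·1 + (-5)·1; (-5)·1 + 4·1 + (-5)·1) = (-8, -12, -6)
w2 = Tw1 = (2·(-8) + (-5)·(-12) + (-5)·(-6); (-3)·(-8) + (-4)·(-12) + (-5)·(-6); (-5)·(-8) + 4·(-12) + (-5)·(-6)) = (74, 102, 22)
w3 = Tw2 = (-472, -740, -72)
Ratio at component: -740 / 102 = -7.25490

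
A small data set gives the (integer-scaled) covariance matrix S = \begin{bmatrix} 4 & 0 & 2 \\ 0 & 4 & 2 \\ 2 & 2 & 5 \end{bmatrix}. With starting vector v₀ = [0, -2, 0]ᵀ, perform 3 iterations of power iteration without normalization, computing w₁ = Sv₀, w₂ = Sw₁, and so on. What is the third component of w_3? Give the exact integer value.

-276

w1 = Sv₀ = (0, -8, -4)
w2 = Sw1 = (-8, -40, -36)
w3 = Sw2 = (-104, -232, -276)
The requested component of w3 is -276.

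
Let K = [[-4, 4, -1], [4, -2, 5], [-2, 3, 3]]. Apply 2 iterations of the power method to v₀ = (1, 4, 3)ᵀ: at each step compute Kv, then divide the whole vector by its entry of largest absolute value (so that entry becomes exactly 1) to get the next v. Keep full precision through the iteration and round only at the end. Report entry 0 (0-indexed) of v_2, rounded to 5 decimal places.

-0.10092

Kv0 = (9.000000, 11.000000, 19.000000); divide by 19.000000 → v1 = (0.473684, 0.578947, 1.000000)
Kv1 = (-0.578947, 5.736842, 3.789474); divide by 5.736842 → v2 = (-0.100917, 1.000000, 0.660550)
Requested entry of v2: -11/109 = -0.10092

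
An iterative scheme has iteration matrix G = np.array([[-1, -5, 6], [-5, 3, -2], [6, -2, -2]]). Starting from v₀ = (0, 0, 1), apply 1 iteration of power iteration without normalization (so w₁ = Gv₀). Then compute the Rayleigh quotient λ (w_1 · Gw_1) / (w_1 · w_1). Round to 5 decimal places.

-1.63636

w1 = Gv₀ = (6, -2, -2)
Gw1 = (-8, -32, 44)
w1·Gw1 = 6·(-8) + (-2)·(-32) + (-2)·44 = -72; w1·w1 = 6·6 + (-2)·(-2) + (-2)·(-2) = 44
λ ≈ -72/44 = -1.63636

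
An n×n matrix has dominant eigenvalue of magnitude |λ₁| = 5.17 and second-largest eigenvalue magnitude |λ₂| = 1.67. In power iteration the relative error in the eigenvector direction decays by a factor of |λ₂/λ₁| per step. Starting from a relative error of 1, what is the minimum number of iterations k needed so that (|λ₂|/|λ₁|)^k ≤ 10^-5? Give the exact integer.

11

|λ₂/λ₁| = 1.67/5.17 = 0.32302
Need k ≥ ln(10^-5) / ln(0.32302) = -11.5129 / -1.1300 ≈ 10.188
Smallest integer k satisfying the bound: 11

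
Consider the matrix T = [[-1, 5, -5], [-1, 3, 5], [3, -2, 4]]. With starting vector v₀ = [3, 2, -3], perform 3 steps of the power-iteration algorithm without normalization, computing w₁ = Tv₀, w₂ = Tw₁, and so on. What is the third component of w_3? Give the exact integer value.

w1 = Tv₀ = ((-1)·3 + 5·2 + (-5)·(-3); (-1)·3 + 3·2 + 5·(-3); 3·3 + (-2)·2 + 4·(-3)) = (22, -12, -7)
w2 = Tw1 = ((-1)·22 + 5·(-12) + (-5)·(-7); (-1)·22 + 3·(-12) + 5·(-7); 3·22 + (-2)·(-12) + 4·(-7)) = (-47, -93, 62)
w3 = Tw2 = (-728, 78, 293)
The requested component of w3 is 293.

293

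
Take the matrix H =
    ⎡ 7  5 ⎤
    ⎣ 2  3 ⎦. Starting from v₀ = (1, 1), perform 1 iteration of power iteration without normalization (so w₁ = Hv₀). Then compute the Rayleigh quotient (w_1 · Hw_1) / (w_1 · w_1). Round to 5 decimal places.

w1 = Hv₀ = (7·1 + 5·1; 2·1 + 3·1) = (12, 5)
Hw1 = (109, 39)
w1·Hw1 = 12·109 + 5·39 = 1503; w1·w1 = 12·12 + 5·5 = 169
λ ≈ 1503/169 = 8.89349

λ ≈ 8.89349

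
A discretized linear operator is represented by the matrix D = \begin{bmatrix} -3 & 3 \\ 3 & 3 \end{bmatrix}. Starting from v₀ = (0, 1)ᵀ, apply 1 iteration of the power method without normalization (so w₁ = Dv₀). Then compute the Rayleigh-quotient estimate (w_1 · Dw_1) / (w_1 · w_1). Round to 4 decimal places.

w1 = Dv₀ = (3, 3)
Dw1 = (0, 18)
w1·Dw1 = 3·0 + 3·18 = 54; w1·w1 = 3·3 + 3·3 = 18
λ ≈ 54/18 = 3.0000

3.0000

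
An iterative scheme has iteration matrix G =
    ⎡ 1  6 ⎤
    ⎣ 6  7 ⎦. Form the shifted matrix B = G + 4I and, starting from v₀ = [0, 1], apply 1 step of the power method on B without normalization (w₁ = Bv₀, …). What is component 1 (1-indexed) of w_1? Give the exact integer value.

6

B = G + 4I has rows (5, 6); (6, 11)
w1 = Bv₀ = (6, 11)
Requested component of w1: 6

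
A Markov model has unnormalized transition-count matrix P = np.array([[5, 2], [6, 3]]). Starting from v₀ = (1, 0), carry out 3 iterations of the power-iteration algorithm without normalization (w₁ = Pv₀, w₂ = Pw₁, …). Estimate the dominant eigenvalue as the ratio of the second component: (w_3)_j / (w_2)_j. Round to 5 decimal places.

w1 = Pv₀ = (5, 6)
w2 = Pw1 = (37, 48)
w3 = Pw2 = (281, 366)
Ratio at component: 366 / 48 = 7.62500

7.62500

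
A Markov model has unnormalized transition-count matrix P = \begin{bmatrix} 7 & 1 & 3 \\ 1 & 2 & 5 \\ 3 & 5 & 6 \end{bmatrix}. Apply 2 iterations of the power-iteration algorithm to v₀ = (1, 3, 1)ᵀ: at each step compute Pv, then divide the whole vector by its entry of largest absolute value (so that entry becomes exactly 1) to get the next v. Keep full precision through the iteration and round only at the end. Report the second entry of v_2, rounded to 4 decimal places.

Pv0 = (13.00000, 12.00000, 24.00000); divide by 24.00000 → v1 = (0.54167, 0.50000, 1.00000)
Pv1 = (7.29167, 6.54167, 10.12500); divide by 10.12500 → v2 = (0.72016, 0.64609, 1.00000)
Requested entry of v2: 157/243 = 0.6461

0.6461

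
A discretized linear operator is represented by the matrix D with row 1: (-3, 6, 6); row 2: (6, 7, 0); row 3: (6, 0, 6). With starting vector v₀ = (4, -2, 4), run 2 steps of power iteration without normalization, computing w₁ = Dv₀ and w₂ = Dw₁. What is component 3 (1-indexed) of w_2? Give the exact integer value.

288

w1 = Dv₀ = (0, 10, 48)
w2 = Dw1 = (348, 70, 288)
The requested component of w2 is 288.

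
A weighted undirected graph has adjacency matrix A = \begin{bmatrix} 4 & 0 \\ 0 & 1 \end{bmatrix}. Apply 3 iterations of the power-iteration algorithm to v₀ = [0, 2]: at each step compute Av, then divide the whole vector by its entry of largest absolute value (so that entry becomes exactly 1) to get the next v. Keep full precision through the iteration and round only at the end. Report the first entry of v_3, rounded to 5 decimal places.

Av0 = (0.000000, 2.000000); divide by 2.000000 → v1 = (0.000000, 1.000000)
Av1 = (0.000000, 1.000000); divide by 1.000000 → v2 = (0.000000, 1.000000)
Av2 = (0.000000, 1.000000); divide by 1.000000 → v3 = (0.000000, 1.000000)
Requested entry of v3: 0/2 = 0.00000

0.00000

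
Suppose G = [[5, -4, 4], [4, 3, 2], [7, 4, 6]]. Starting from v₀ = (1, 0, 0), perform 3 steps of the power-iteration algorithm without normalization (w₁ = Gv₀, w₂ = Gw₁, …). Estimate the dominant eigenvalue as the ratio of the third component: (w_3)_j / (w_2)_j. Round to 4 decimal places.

10.7634

w1 = Gv₀ = (5·1 + (-4)·0 + 4·0; 4·1 + 3·0 + 2·0; 7·1 + 4·0 + 6·0) = (5, 4, 7)
w2 = Gw1 = (5·5 + (-4)·4 + 4·7; 4·5 + 3·4 + 2·7; 7·5 + 4·4 + 6·7) = (37, 46, 93)
w3 = Gw2 = (373, 472, 1001)
Ratio at component: 1001 / 93 = 10.7634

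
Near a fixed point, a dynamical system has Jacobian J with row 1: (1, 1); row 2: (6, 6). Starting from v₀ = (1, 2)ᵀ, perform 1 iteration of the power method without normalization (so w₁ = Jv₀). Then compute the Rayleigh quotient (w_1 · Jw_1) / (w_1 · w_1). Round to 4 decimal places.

7.0000

w1 = Jv₀ = (1·1 + 1·2; 6·1 + 6·2) = (3, 18)
Jw1 = (21, 126)
w1·Jw1 = 3·21 + 18·126 = 2331; w1·w1 = 3·3 + 18·18 = 333
λ ≈ 2331/333 = 7.0000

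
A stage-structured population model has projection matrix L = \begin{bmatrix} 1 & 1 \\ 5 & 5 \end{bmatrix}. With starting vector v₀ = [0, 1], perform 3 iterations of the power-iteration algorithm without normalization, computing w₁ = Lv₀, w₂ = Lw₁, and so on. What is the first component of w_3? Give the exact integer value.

w1 = Lv₀ = (1, 5)
w2 = Lw1 = (6, 30)
w3 = Lw2 = (36, 180)
The requested component of w3 is 36.

36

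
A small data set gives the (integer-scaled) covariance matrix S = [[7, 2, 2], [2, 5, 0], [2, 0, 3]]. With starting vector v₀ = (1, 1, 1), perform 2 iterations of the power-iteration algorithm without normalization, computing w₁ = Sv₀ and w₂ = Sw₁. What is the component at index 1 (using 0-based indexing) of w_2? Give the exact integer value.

57

w1 = Sv₀ = (7·1 + 2·1 + 2·1; 2·1 + 5·1 + 0·1; 2·1 + 0·1 + 3·1) = (11, 7, 5)
w2 = Sw1 = (7·11 + 2·7 + 2·5; 2·11 + 5·7 + 0·5; 2·11 + 0·7 + 3·5) = (101, 57, 37)
The requested component of w2 is 57.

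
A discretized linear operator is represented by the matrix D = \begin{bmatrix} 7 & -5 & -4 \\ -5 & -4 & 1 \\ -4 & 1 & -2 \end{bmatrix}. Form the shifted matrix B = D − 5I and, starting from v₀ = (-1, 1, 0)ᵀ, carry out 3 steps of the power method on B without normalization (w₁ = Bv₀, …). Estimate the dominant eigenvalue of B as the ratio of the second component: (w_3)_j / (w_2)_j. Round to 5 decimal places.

B = D − 5I has rows (2, -5, -4); (-5, -9, 1); (-4, 1, -7)
w1 = Bv₀ = (2·(-1) + (-5)·1 + (-4)·0; (-5)·(-1) + (-9)·1 + 1·0; (-4)·(-1) + 1·1 + (-7)·0) = (-7, -4, 5)
w2 = Bw1 = (2·(-7) + (-5)·(-4) + (-4)·5; (-5)·(-7) + (-9)·(-4) + 1·5; (-4)·(-7) + 1·(-4) + (-7)·5) = (-14, 76, -11)
w3 = Bw2 = (-364, -625, 209)
Ratio: -625/76 = -8.22368

-8.22368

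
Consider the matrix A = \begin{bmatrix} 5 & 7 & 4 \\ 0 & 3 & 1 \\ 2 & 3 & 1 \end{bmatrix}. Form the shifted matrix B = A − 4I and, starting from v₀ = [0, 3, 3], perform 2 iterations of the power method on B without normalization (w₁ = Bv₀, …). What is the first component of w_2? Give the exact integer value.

B = A − 4I has rows (1, 7, 4); (0, -1, 1); (2, 3, -3)
w1 = Bv₀ = (1·0 + 7·3 + 4·3; 0·0 + (-1)·3 + 1·3; 2·0 + 3·3 + (-3)·3) = (33, 0, 0)
w2 = Bw1 = (1·33 + 7·0 + 4·0; 0·33 + (-1)·0 + 1·0; 2·33 + 3·0 + (-3)·0) = (33, 0, 66)
Requested component of w2: 33

33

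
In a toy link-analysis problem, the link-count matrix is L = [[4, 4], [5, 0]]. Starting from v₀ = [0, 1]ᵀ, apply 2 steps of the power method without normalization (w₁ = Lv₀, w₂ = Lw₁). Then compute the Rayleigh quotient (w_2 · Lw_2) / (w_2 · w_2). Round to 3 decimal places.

λ ≈ 5.951

w1 = Lv₀ = (4·0 + 4·1; 5·0 + 0·1) = (4, 0)
w2 = Lw1 = (4·4 + 4·0; 5·4 + 0·0) = (16, 20)
Lw2 = (144, 80)
w2·Lw2 = 16·144 + 20·80 = 3904; w2·w2 = 16·16 + 20·20 = 656
λ ≈ 3904/656 = 5.951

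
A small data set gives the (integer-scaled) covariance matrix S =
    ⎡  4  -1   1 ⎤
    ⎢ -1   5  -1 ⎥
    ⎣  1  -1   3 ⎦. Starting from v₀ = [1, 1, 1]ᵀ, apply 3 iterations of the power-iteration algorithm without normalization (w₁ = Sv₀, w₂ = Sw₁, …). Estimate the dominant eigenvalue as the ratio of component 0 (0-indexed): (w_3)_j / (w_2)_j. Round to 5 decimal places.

w1 = Sv₀ = (4·1 + (-1)·1 + 1·1; (-1)·1 + 5·1 + (-1)·1; 1·1 + (-1)·1 + 3·1) = (4, 3, 3)
w2 = Sw1 = (4·4 + (-1)·3 + 1·3; (-1)·4 + 5·3 + (-1)·3; 1·4 + (-1)·3 + 3·3) = (16, 8, 10)
w3 = Sw2 = (66, 14, 38)
Ratio at component: 66 / 16 = 4.12500

4.12500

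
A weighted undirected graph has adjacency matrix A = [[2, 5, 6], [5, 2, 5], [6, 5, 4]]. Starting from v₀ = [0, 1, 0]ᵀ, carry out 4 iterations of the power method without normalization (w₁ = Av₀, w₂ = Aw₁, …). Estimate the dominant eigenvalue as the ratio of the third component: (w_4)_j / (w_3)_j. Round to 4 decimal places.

13.4691

w1 = Av₀ = (2·0 + 5·1 + 6·0; 5·0 + 2·1 + 5·0; 6·0 + 5·1 + 4·0) = (5, 2, 5)
w2 = Aw1 = (2·5 + 5·2 + 6·5; 5·5 + 2·2 + 5·5; 6·5 + 5·2 + 4·5) = (50, 54, 60)
w3 = Aw2 = (730, 658, 810)
w4 = Aw3 = (9610, 9016, 10910)
Ratio at component: 10910 / 810 = 13.4691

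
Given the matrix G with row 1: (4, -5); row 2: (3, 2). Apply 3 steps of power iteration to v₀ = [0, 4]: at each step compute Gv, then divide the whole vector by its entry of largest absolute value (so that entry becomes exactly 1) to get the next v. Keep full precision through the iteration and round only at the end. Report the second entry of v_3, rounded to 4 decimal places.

1.0000

Gv0 = (-20.00000, 8.00000); divide by -20.00000 → v1 = (1.00000, -0.40000)
Gv1 = (6.00000, 2.20000); divide by 6.00000 → v2 = (1.00000, 0.36667)
Gv2 = (2.16667, 3.73333); divide by 3.73333 → v3 = (0.58036, 1.00000)
Requested entry of v3: -448/-448 = 1.0000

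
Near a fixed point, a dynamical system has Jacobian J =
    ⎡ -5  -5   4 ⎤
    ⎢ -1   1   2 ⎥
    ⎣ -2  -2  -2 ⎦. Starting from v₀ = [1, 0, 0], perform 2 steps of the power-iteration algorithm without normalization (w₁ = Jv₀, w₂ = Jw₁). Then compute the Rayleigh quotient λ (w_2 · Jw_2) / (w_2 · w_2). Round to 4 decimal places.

w1 = Jv₀ = (-5, -1, -2)
w2 = Jw1 = (22, 0, 16)
Jw2 = (-46, 10, -76)
w2·Jw2 = 22·(-46) + 0·10 + 16·(-76) = -2228; w2·w2 = 22·22 + 0·0 + 16·16 = 740
λ ≈ -2228/740 = -3.0108

λ ≈ -3.0108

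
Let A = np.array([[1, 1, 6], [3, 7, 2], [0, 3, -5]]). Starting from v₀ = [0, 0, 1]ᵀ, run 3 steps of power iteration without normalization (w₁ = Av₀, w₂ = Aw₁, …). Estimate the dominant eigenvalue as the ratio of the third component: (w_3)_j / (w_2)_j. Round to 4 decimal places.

λ ≈ -2.8710

w1 = Av₀ = (1·0 + 1·0 + 6·1; 3·0 + 7·0 + 2·1; 0·0 + 3·0 + (-5)·1) = (6, 2, -5)
w2 = Aw1 = (1·6 + 1·2 + 6·(-5); 3·6 + 7·2 + 2·(-5); 0·6 + 3·2 + (-5)·(-5)) = (-22, 22, 31)
w3 = Aw2 = (186, 150, -89)
Ratio at component: -89 / 31 = -2.8710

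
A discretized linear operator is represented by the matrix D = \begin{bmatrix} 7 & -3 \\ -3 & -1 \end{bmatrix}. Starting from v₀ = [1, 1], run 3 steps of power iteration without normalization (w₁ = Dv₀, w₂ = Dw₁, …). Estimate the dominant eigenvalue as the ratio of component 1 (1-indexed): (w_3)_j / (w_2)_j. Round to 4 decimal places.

w1 = Dv₀ = (4, -4)
w2 = Dw1 = (40, -8)
w3 = Dw2 = (304, -112)
Ratio at component: 304 / 40 = 7.6000

7.6000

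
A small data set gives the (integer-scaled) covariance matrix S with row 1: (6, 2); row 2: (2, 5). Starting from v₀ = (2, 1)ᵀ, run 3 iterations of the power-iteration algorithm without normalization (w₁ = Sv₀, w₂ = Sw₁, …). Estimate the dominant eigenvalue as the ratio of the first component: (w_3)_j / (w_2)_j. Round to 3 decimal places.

λ ≈ 7.431

w1 = Sv₀ = (6·2 + 2·1; 2·2 + 5·1) = (14, 9)
w2 = Sw1 = (6·14 + 2·9; 2·14 + 5·9) = (102, 73)
w3 = Sw2 = (758, 569)
Ratio at component: 758 / 102 = 7.431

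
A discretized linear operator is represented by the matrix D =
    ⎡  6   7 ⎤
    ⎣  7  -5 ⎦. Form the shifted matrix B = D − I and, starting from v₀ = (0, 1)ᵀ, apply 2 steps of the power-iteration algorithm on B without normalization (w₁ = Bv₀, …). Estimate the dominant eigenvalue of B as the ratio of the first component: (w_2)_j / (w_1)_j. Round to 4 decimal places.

μ ≈ -1.0000

B = D − I has rows (5, 7); (7, -6)
w1 = Bv₀ = (5·0 + 7·1; 7·0 + (-6)·1) = (7, -6)
w2 = Bw1 = (5·7 + 7·(-6); 7·7 + (-6)·(-6)) = (-7, 85)
Ratio: -7/7 = -1.0000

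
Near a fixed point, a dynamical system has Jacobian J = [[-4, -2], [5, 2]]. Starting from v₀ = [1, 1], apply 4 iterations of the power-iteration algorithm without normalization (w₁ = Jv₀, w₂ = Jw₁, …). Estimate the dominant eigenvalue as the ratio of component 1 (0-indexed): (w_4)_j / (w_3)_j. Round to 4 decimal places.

λ ≈ -0.2222

w1 = Jv₀ = ((-4)·1 + (-2)·1; 5·1 + 2·1) = (-6, 7)
w2 = Jw1 = ((-4)·(-6) + (-2)·7; 5·(-6) + 2·7) = (10, -16)
w3 = Jw2 = (-8, 18)
w4 = Jw3 = (-4, -4)
Ratio at component: -4 / 18 = -0.2222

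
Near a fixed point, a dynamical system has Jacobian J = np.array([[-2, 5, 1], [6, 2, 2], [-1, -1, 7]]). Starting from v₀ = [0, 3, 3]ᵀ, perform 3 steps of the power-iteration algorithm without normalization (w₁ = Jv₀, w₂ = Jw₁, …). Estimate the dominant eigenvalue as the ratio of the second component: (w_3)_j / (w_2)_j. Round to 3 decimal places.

w1 = Jv₀ = (18, 12, 18)
w2 = Jw1 = (42, 168, 96)
w3 = Jw2 = (852, 780, 462)
Ratio at component: 780 / 168 = 4.643

λ ≈ 4.643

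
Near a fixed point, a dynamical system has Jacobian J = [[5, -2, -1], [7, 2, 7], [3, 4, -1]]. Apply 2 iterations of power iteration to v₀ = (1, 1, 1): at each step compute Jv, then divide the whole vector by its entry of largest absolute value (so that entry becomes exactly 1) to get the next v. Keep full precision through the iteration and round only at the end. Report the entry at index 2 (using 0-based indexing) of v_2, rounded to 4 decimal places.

Jv0 = (2.00000, 16.00000, 6.00000); divide by 16.00000 → v1 = (0.12500, 1.00000, 0.37500)
Jv1 = (-1.75000, 5.50000, 4.00000); divide by 5.50000 → v2 = (-0.31818, 1.00000, 0.72727)
Requested entry of v2: 64/88 = 0.7273

0.7273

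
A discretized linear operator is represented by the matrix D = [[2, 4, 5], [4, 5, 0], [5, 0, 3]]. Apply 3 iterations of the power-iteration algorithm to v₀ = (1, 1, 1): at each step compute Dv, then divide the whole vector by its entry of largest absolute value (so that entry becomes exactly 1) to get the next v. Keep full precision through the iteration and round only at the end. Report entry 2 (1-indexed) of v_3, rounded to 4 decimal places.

0.8838

Dv0 = (11.00000, 9.00000, 8.00000); divide by 11.00000 → v1 = (1.00000, 0.81818, 0.72727)
Dv1 = (8.90909, 8.09091, 7.18182); divide by 8.90909 → v2 = (1.00000, 0.90816, 0.80612)
Dv2 = (9.66327, 8.54082, 7.41837); divide by 9.66327 → v3 = (1.00000, 0.88384, 0.76769)
Requested entry of v3: 837/947 = 0.8838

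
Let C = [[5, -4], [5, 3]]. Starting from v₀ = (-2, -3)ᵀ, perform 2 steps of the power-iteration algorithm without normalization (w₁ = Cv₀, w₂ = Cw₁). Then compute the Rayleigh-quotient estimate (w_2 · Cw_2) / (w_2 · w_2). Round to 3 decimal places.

w1 = Cv₀ = (5·(-2) + (-4)·(-3); 5·(-2) + 3·(-3)) = (2, -19)
w2 = Cw1 = (5·2 + (-4)·(-19); 5·2 + 3·(-19)) = (86, -47)
Cw2 = (618, 289)
w2·Cw2 = 86·618 + (-47)·289 = 39565; w2·w2 = 86·86 + (-47)·(-47) = 9605
λ ≈ 39565/9605 = 4.119

4.119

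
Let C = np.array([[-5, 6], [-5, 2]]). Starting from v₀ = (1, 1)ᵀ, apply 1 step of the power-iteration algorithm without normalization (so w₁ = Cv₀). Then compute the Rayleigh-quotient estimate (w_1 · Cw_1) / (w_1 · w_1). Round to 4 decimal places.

λ ≈ 1.0000

w1 = Cv₀ = ((-5)·1 + 6·1; (-5)·1 + 2·1) = (1, -3)
Cw1 = (-23, -11)
w1·Cw1 = 1·(-23) + (-3)·(-11) = 10; w1·w1 = 1·1 + (-3)·(-3) = 10
λ ≈ 10/10 = 1.0000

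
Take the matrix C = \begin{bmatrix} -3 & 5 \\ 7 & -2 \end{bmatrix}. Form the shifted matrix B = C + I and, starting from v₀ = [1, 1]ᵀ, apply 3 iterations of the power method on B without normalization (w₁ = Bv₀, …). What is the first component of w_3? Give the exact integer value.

27

B = C + I has rows (-2, 5); (7, -1)
w1 = Bv₀ = (3, 6)
w2 = Bw1 = (24, 15)
w3 = Bw2 = (27, 153)
Requested component of w3: 27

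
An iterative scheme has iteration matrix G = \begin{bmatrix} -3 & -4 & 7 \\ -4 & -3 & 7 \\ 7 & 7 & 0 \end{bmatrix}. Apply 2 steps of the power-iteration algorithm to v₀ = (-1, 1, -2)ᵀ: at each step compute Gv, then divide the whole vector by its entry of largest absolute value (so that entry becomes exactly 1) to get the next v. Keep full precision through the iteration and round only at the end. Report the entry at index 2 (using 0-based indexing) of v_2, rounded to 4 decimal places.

Gv0 = (-15.00000, -13.00000, 0.00000); divide by -15.00000 → v1 = (1.00000, 0.86667, 0.00000)
Gv1 = (-6.46667, -6.60000, 13.06667); divide by 13.06667 → v2 = (-0.49490, -0.50510, 1.00000)
Requested entry of v2: -196/-196 = 1.0000

1.0000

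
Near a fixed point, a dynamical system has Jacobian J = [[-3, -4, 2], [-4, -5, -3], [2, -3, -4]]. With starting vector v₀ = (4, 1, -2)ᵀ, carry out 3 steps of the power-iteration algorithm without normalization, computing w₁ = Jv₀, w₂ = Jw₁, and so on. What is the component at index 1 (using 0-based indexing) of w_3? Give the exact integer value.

w1 = Jv₀ = ((-3)·4 + (-4)·1 + 2·(-2); (-4)·4 + (-5)·1 + (-3)·(-2); 2·4 + (-3)·1 + (-4)·(-2)) = (-20, -15, 13)
w2 = Jw1 = ((-3)·(-20) + (-4)·(-15) + 2·13; (-4)·(-20) + (-5)·(-15) + (-3)·13; 2·(-20) + (-3)·(-15) + (-4)·13) = (146, 116, -47)
w3 = Jw2 = (-996, -1023, 132)
The requested component of w3 is -1023.

-1023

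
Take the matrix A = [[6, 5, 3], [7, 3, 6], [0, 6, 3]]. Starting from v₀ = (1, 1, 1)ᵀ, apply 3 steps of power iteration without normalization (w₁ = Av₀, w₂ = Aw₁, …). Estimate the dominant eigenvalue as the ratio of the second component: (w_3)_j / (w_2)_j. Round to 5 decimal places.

13.37500

w1 = Av₀ = (6·1 + 5·1 + 3·1; 7·1 + 3·1 + 6·1; 0·1 + 6·1 + 3·1) = (14, 16, 9)
w2 = Aw1 = (6·14 + 5·16 + 3·9; 7·14 + 3·16 + 6·9; 0·14 + 6·16 + 3·9) = (191, 200, 123)
w3 = Aw2 = (2515, 2675, 1569)
Ratio at component: 2675 / 200 = 13.37500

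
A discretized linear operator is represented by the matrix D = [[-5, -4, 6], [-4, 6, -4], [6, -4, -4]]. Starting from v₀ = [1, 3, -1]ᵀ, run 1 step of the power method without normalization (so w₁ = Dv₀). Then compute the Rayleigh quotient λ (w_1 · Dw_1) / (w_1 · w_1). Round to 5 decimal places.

w1 = Dv₀ = (-23, 18, -2)
Dw1 = (31, 208, -202)
w1·Dw1 = (-23)·31 + 18·208 + (-2)·(-202) = 3435; w1·w1 = (-23)·(-23) + 18·18 + (-2)·(-2) = 857
λ ≈ 3435/857 = 4.00817

λ ≈ 4.00817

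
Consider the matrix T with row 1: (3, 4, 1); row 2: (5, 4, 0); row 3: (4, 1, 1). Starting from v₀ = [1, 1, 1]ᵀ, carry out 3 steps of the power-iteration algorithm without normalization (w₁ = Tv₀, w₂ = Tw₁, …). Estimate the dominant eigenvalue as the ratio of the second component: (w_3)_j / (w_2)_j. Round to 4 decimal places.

λ ≈ 8.3421

w1 = Tv₀ = (3·1 + 4·1 + 1·1; 5·1 + 4·1 + 0·1; 4·1 + 1·1 + 1·1) = (8, 9, 6)
w2 = Tw1 = (3·8 + 4·9 + 1·6; 5·8 + 4·9 + 0·6; 4·8 + 1·9 + 1·6) = (66, 76, 47)
w3 = Tw2 = (549, 634, 387)
Ratio at component: 634 / 76 = 8.3421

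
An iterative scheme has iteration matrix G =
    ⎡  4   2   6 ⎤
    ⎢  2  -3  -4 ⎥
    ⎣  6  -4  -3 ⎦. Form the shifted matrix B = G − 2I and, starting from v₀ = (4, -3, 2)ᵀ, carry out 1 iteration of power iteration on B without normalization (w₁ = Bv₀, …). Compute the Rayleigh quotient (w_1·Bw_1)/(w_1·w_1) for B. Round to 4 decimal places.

B = G − 2I has rows (2, 2, 6); (2, -5, -4); (6, -4, -5)
w1 = Bv₀ = (2·4 + 2·(-3) + 6·2; 2·4 + (-5)·(-3) + (-4)·2; 6·4 + (-4)·(-3) + (-5)·2) = (14, 15, 26)
Bw1 = (214, -151, -106)
w1·Bw1 = -2025; w1·w1 = 1097; μ ≈ -2025/1097 = -1.8459

-1.8459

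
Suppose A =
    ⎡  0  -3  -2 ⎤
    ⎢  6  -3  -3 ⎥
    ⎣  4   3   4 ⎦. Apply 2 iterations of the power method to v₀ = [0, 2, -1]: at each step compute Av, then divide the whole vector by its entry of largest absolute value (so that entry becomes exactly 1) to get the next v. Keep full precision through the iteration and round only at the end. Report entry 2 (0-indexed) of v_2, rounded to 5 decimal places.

0.80952

Av0 = (-4.000000, -3.000000, 2.000000); divide by -4.000000 → v1 = (1.000000, 0.750000, -0.500000)
Av1 = (-1.250000, 5.250000, 4.250000); divide by 5.250000 → v2 = (-0.238095, 1.000000, 0.809524)
Requested entry of v2: -17/-21 = 0.80952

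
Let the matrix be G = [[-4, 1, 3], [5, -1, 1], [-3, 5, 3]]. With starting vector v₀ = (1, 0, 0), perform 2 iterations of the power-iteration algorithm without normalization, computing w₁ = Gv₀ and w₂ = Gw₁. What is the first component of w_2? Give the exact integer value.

w1 = Gv₀ = ((-4)·1 + 1·0 + 3·0; 5·1 + (-1)·0 + 1·0; (-3)·1 + 5·0 + 3·0) = (-4, 5, -3)
w2 = Gw1 = ((-4)·(-4) + 1·5 + 3·(-3); 5·(-4) + (-1)·5 + 1·(-3); (-3)·(-4) + 5·5 + 3·(-3)) = (12, -28, 28)
The requested component of w2 is 12.

12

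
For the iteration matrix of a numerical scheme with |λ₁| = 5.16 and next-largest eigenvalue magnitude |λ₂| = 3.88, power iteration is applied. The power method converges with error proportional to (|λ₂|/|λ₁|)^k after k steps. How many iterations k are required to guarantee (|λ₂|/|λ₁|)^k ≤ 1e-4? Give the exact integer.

|λ₂/λ₁| = 3.88/5.16 = 0.75194
Need k ≥ ln(1e-4) / ln(0.75194) = -9.2103 / -0.2851 ≈ 32.305
Smallest integer k satisfying the bound: 33

33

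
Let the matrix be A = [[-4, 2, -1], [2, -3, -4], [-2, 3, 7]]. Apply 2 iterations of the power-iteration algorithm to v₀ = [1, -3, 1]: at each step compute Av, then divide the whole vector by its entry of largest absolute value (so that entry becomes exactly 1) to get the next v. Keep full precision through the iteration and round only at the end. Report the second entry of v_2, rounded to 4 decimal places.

-0.4355

Av0 = (-11.00000, 7.00000, -4.00000); divide by -11.00000 → v1 = (1.00000, -0.63636, 0.36364)
Av1 = (-5.63636, 2.45455, -1.36364); divide by -5.63636 → v2 = (1.00000, -0.43548, 0.24194)
Requested entry of v2: -27/62 = -0.4355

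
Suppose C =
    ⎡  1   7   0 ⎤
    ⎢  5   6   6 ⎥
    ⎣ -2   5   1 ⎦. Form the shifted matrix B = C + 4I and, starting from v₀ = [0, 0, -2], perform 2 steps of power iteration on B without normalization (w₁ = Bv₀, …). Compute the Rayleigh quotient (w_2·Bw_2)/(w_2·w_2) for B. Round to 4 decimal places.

15.5276

B = C + 4I has rows (5, 7, 0); (5, 10, 6); (-2, 5, 5)
w1 = Bv₀ = (5·0 + 7·0 + 0·(-2); 5·0 + 10·0 + 6·(-2); (-2)·0 + 5·0 + 5·(-2)) = (0, -12, -10)
w2 = Bw1 = (5·0 + 7·(-12) + 0·(-10); 5·0 + 10·(-12) + 6·(-10); (-2)·0 + 5·(-12) + 5·(-10)) = (-84, -180, -110)
Bw2 = (-1680, -2880, -1282)
w2·Bw2 = 800540; w2·w2 = 51556; μ ≈ 800540/51556 = 15.5276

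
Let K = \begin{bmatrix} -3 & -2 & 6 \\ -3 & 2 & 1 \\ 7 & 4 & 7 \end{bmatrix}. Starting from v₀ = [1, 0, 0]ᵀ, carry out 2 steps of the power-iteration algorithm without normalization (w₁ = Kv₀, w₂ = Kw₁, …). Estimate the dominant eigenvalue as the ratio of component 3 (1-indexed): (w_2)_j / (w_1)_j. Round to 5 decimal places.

λ ≈ 2.28571

w1 = Kv₀ = ((-3)·1 + (-2)·0 + 6·0; (-3)·1 + 2·0 + 1·0; 7·1 + 4·0 + 7·0) = (-3, -3, 7)
w2 = Kw1 = ((-3)·(-3) + (-2)·(-3) + 6·7; (-3)·(-3) + 2·(-3) + 1·7; 7·(-3) + 4·(-3) + 7·7) = (57, 10, 16)
Ratio at component: 16 / 7 = 2.28571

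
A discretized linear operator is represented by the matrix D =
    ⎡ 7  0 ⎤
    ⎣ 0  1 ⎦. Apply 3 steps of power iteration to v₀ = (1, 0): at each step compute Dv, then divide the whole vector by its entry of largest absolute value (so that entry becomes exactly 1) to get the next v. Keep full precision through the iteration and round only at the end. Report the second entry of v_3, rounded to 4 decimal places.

0.0000

Dv0 = (7.00000, 0.00000); divide by 7.00000 → v1 = (1.00000, 0.00000)
Dv1 = (7.00000, 0.00000); divide by 7.00000 → v2 = (1.00000, 0.00000)
Dv2 = (7.00000, 0.00000); divide by 7.00000 → v3 = (1.00000, 0.00000)
Requested entry of v3: 0/343 = 0.0000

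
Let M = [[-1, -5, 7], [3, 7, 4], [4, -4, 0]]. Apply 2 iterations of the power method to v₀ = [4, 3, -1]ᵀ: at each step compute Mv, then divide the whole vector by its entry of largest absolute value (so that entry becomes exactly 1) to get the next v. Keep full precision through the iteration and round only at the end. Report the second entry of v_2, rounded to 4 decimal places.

-0.6409

Mv0 = (-26.00000, 29.00000, 4.00000); divide by 29.00000 → v1 = (-0.89655, 1.00000, 0.13793)
Mv1 = (-3.13793, 4.86207, -7.58621); divide by -7.58621 → v2 = (0.41364, -0.64091, 1.00000)
Requested entry of v2: 141/-220 = -0.6409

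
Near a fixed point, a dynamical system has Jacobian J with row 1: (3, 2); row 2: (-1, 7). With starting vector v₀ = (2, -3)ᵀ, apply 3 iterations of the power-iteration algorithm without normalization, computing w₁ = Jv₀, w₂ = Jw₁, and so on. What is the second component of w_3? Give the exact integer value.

w1 = Jv₀ = (3·2 + 2·(-3); (-1)·2 + 7·(-3)) = (0, -23)
w2 = Jw1 = (3·0 + 2·(-23); (-1)·0 + 7·(-23)) = (-46, -161)
w3 = Jw2 = (-460, -1081)
The requested component of w3 is -1081.

-1081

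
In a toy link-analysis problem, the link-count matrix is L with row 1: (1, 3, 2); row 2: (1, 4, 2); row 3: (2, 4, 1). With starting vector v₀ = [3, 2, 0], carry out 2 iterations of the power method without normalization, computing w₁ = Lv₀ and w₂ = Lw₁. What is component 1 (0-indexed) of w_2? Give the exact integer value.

81

w1 = Lv₀ = (1·3 + 3·2 + 2·0; 1·3 + 4·2 + 2·0; 2·3 + 4·2 + 1·0) = (9, 11, 14)
w2 = Lw1 = (1·9 + 3·11 + 2·14; 1·9 + 4·11 + 2·14; 2·9 + 4·11 + 1·14) = (70, 81, 76)
The requested component of w2 is 81.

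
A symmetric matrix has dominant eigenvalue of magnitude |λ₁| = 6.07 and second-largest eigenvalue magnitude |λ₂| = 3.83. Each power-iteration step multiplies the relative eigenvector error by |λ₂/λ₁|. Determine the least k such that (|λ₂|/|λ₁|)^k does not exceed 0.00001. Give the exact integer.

26

|λ₂/λ₁| = 3.83/6.07 = 0.63097
Need k ≥ ln(0.00001) / ln(0.63097) = -11.5129 / -0.4605 ≈ 25.001
Smallest integer k satisfying the bound: 26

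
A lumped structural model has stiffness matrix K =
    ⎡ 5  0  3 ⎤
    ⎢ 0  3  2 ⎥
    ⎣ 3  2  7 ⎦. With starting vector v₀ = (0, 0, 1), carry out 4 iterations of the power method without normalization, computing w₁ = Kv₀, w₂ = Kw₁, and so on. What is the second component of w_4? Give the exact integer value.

1716

w1 = Kv₀ = (5·0 + 0·0 + 3·1; 0·0 + 3·0 + 2·1; 3·0 + 2·0 + 7·1) = (3, 2, 7)
w2 = Kw1 = (5·3 + 0·2 + 3·7; 0·3 + 3·2 + 2·7; 3·3 + 2·2 + 7·7) = (36, 20, 62)
w3 = Kw2 = (366, 184, 582)
w4 = Kw3 = (3576, 1716, 5540)
The requested component of w4 is 1716.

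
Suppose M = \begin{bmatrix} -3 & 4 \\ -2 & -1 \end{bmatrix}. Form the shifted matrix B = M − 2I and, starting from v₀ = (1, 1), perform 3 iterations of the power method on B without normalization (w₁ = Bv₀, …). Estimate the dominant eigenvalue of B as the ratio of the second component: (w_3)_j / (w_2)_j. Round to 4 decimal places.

B = M − 2I has rows (-5, 4); (-2, -3)
w1 = Bv₀ = ((-5)·1 + 4·1; (-2)·1 + (-3)·1) = (-1, -5)
w2 = Bw1 = ((-5)·(-1) + 4·(-5); (-2)·(-1) + (-3)·(-5)) = (-15, 17)
w3 = Bw2 = (143, -21)
Ratio: -21/17 = -1.2353

-1.2353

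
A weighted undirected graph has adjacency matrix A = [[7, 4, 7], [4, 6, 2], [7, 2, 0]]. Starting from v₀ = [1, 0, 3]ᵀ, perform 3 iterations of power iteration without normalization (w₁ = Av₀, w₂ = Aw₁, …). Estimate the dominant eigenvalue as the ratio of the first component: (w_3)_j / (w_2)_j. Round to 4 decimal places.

w1 = Av₀ = (28, 10, 7)
w2 = Aw1 = (285, 186, 216)
w3 = Aw2 = (4251, 2688, 2367)
Ratio at component: 4251 / 285 = 14.9158

λ ≈ 14.9158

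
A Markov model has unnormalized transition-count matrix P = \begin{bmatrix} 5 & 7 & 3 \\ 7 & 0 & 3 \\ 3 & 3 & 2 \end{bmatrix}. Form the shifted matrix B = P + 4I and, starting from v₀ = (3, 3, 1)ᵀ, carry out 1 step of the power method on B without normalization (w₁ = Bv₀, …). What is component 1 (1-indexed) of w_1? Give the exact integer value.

51

B = P + 4I has rows (9, 7, 3); (7, 4, 3); (3, 3, 6)
w1 = Bv₀ = (9·3 + 7·3 + 3·1; 7·3 + 4·3 + 3·1; 3·3 + 3·3 + 6·1) = (51, 36, 24)
Requested component of w1: 51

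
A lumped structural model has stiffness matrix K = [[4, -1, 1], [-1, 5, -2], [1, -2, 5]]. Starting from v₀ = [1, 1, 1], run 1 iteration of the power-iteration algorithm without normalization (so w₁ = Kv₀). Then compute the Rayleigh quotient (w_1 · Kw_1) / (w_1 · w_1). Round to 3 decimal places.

w1 = Kv₀ = (4·1 + (-1)·1 + 1·1; (-1)·1 + 5·1 + (-2)·1; 1·1 + (-2)·1 + 5·1) = (4, 2, 4)
Kw1 = (18, -2, 20)
w1·Kw1 = 4·18 + 2·(-2) + 4·20 = 148; w1·w1 = 4·4 + 2·2 + 4·4 = 36
λ ≈ 148/36 = 4.111

λ ≈ 4.111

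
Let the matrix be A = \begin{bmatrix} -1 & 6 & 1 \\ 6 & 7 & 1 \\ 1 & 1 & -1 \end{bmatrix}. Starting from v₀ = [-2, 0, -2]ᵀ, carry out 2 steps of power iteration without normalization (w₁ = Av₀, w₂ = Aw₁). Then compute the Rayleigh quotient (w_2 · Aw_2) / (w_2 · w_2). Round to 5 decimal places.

9.72093

w1 = Av₀ = ((-1)·(-2) + 6·0 + 1·(-2); 6·(-2) + 7·0 + 1·(-2); 1·(-2) + 1·0 + (-1)·(-2)) = (0, -14, 0)
w2 = Aw1 = ((-1)·0 + 6·(-14) + 1·0; 6·0 + 7·(-14) + 1·0; 1·0 + 1·(-14) + (-1)·0) = (-84, -98, -14)
Aw2 = (-518, -1204, -168)
w2·Aw2 = (-84)·(-518) + (-98)·(-1204) + (-14)·(-168) = 163856; w2·w2 = (-84)·(-84) + (-98)·(-98) + (-14)·(-14) = 16856
λ ≈ 163856/16856 = 9.72093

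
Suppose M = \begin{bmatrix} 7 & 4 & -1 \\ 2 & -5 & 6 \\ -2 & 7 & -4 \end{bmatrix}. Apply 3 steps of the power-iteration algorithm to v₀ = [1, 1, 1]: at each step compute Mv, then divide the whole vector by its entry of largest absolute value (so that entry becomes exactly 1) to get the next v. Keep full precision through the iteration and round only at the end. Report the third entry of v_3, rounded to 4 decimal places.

-0.1189

Mv0 = (10.00000, 3.00000, 1.00000); divide by 10.00000 → v1 = (1.00000, 0.30000, 0.10000)
Mv1 = (8.10000, 1.10000, -0.30000); divide by 8.10000 → v2 = (1.00000, 0.13580, -0.03704)
Mv2 = (7.58025, 1.09877, -0.90123); divide by 7.58025 → v3 = (1.00000, 0.14495, -0.11889)
Requested entry of v3: -73/614 = -0.1189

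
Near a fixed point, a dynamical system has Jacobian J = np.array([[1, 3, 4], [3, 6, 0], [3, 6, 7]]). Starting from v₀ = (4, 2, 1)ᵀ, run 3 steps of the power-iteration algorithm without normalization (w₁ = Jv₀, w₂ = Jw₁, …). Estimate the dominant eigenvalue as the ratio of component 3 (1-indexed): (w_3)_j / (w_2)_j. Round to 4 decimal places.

w1 = Jv₀ = (1·4 + 3·2 + 4·1; 3·4 + 6·2 + 0·1; 3·4 + 6·2 + 7·1) = (14, 24, 31)
w2 = Jw1 = (1·14 + 3·24 + 4·31; 3·14 + 6·24 + 0·31; 3·14 + 6·24 + 7·31) = (210, 186, 403)
w3 = Jw2 = (2380, 1746, 4567)
Ratio at component: 4567 / 403 = 11.3325

11.3325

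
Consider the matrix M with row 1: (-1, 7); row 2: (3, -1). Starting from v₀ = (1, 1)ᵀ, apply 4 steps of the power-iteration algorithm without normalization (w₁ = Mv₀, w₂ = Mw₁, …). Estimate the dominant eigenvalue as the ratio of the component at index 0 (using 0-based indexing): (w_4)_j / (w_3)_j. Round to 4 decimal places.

w1 = Mv₀ = ((-1)·1 + 7·1; 3·1 + (-1)·1) = (6, 2)
w2 = Mw1 = ((-1)·6 + 7·2; 3·6 + (-1)·2) = (8, 16)
w3 = Mw2 = (104, 8)
w4 = Mw3 = (-48, 304)
Ratio at component: -48 / 104 = -0.4615

-0.4615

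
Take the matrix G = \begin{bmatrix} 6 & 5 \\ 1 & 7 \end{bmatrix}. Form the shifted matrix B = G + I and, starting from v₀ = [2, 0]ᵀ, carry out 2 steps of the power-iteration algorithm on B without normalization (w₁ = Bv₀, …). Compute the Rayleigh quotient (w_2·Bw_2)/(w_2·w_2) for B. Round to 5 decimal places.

B = G + I has rows (7, 5); (1, 8)
w1 = Bv₀ = (7·2 + 5·0; 1·2 + 8·0) = (14, 2)
w2 = Bw1 = (7·14 + 5·2; 1·14 + 8·2) = (108, 30)
Bw2 = (906, 348)
w2·Bw2 = 108288; w2·w2 = 12564; μ ≈ 108288/12564 = 8.61891

μ ≈ 8.61891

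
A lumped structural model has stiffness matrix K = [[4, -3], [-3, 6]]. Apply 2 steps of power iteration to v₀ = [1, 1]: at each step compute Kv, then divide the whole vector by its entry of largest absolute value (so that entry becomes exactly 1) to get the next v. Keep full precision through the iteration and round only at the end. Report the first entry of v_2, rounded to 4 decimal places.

-0.3333

Kv0 = (1.00000, 3.00000); divide by 3.00000 → v1 = (0.33333, 1.00000)
Kv1 = (-1.66667, 5.00000); divide by 5.00000 → v2 = (-0.33333, 1.00000)
Requested entry of v2: -5/15 = -0.3333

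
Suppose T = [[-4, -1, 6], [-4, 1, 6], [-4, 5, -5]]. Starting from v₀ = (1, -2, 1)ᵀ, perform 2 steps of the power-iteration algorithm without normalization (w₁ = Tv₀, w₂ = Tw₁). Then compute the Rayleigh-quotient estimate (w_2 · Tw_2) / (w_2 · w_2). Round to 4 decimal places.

λ ≈ -7.4902

w1 = Tv₀ = ((-4)·1 + (-1)·(-2) + 6·1; (-4)·1 + 1·(-2) + 6·1; (-4)·1 + 5·(-2) + (-5)·1) = (4, 0, -19)
w2 = Tw1 = ((-4)·4 + (-1)·0 + 6·(-19); (-4)·4 + 1·0 + 6·(-19); (-4)·4 + 5·0 + (-5)·(-19)) = (-130, -130, 79)
Tw2 = (1124, 864, -525)
w2·Tw2 = (-130)·1124 + (-130)·864 + 79·(-525) = -299915; w2·w2 = (-130)·(-130) + (-130)·(-130) + 79·79 = 40041
λ ≈ -299915/40041 = -7.4902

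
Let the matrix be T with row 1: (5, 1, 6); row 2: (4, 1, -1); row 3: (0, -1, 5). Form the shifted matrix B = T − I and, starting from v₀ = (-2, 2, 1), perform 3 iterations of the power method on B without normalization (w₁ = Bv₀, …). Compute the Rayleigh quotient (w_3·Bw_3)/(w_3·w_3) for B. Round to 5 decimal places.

6.56683

B = T − I has rows (4, 1, 6); (4, 0, -1); (0, -1, 4)
w1 = Bv₀ = (4·(-2) + 1·2 + 6·1; 4·(-2) + 0·2 + (-1)·1; 0·(-2) + (-1)·2 + 4·1) = (0, -9, 2)
w2 = Bw1 = (4·0 + 1·(-9) + 6·2; 4·0 + 0·(-9) + (-1)·2; 0·0 + (-1)·(-9) + 4·2) = (3, -2, 17)
w3 = Bw2 = (112, -5, 70)
Bw3 = (863, 378, 285)
w3·Bw3 = 114716; w3·w3 = 17469; μ ≈ 114716/17469 = 6.56683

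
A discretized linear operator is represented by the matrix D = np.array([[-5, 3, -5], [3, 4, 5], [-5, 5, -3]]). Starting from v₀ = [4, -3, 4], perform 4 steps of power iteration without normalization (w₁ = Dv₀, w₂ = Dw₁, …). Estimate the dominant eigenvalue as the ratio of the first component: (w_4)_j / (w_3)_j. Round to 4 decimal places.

-11.1077

w1 = Dv₀ = (-49, 20, -47)
w2 = Dw1 = (540, -302, 486)
w3 = Dw2 = (-6036, 2842, -5668)
w4 = Dw3 = (67046, -35080, 61394)
Ratio at component: 67046 / -6036 = -11.1077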